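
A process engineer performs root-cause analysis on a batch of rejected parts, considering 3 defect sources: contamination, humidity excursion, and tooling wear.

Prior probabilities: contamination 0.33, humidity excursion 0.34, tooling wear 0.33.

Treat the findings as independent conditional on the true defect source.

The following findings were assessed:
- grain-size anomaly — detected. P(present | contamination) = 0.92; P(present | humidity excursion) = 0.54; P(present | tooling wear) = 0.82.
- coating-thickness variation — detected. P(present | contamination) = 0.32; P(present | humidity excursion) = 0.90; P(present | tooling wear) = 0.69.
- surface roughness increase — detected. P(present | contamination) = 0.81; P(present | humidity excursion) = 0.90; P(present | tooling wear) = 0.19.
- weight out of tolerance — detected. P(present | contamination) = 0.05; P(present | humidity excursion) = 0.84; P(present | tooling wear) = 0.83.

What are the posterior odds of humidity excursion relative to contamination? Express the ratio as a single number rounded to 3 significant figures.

31.7

Unnormalized posterior weight (prior times the finding likelihoods) for each of the two hypotheses:
  humidity excursion: 0.34 × 0.54 × 0.90 × 0.90 × 0.84 = 0.12492
  contamination: 0.33 × 0.92 × 0.32 × 0.81 × 0.05 = 0.0039347
Posterior odds = 0.12492 / 0.0039347 ≈ 31.7.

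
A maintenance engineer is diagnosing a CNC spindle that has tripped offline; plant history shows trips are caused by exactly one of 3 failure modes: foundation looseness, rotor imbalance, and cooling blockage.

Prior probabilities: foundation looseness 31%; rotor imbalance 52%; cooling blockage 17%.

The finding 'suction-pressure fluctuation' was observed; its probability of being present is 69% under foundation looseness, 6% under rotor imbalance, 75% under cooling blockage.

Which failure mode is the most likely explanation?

foundation looseness

By Bayes' rule, the unnormalized weight for each hypothesis is prior × likelihood:
  foundation looseness: 0.31 × 0.69 = 0.2139
  rotor imbalance: 0.52 × 0.06 = 0.0312
  cooling blockage: 0.17 × 0.75 = 0.1275
The unnormalized weights sum to 0.3726.
P(foundation looseness | evidence) ≈ 0.2139 / 0.3726 ≈ 0.574
P(rotor imbalance | evidence) ≈ 0.0312 / 0.3726 ≈ 0.084
P(cooling blockage | evidence) ≈ 0.1275 / 0.3726 ≈ 0.342
The largest is 0.574, so foundation looseness is most probable.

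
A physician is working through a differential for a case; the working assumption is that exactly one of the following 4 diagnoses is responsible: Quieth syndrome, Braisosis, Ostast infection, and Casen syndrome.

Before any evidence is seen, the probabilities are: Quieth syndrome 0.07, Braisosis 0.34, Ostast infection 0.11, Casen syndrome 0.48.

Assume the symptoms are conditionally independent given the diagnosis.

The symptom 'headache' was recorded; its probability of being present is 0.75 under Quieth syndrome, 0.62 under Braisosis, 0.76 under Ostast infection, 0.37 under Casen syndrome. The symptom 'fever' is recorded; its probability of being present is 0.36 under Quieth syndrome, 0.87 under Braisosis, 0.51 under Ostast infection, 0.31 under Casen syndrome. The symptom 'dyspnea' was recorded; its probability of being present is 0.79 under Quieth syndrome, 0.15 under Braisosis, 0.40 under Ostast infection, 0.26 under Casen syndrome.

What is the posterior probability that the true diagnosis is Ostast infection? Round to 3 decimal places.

Multiply each prior by the joint likelihood of the symptom pattern:
  Quieth syndrome: 0.07 × 0.75 × 0.36 × 0.79 = 0.014931
  Braisosis: 0.34 × 0.62 × 0.87 × 0.15 = 0.027509
  Ostast infection: 0.11 × 0.76 × 0.51 × 0.40 = 0.017054
  Casen syndrome: 0.48 × 0.37 × 0.31 × 0.26 = 0.014315
Marginal likelihood of the evidence = 0.073809.
P(Ostast infection | evidence) = 0.017054 / 0.073809 ≈ 0.231.

0.231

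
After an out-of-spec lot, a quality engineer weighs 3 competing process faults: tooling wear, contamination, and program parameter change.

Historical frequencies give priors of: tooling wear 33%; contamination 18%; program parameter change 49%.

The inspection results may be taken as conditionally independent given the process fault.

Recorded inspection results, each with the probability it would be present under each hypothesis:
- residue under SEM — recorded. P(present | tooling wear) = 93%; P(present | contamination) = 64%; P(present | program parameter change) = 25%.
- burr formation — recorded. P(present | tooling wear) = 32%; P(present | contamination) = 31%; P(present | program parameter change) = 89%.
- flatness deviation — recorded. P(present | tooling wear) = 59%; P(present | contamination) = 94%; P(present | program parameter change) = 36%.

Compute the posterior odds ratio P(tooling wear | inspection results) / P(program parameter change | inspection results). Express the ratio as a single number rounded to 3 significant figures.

The normalizing constant cancels in an odds ratio, so compute prior × likelihood for the two hypotheses only:
  tooling wear: 0.33 × 0.93 × 0.32 × 0.59 = 0.057943
  program parameter change: 0.49 × 0.25 × 0.89 × 0.36 = 0.039249
Posterior odds = 0.057943 / 0.039249 ≈ 1.48.

1.48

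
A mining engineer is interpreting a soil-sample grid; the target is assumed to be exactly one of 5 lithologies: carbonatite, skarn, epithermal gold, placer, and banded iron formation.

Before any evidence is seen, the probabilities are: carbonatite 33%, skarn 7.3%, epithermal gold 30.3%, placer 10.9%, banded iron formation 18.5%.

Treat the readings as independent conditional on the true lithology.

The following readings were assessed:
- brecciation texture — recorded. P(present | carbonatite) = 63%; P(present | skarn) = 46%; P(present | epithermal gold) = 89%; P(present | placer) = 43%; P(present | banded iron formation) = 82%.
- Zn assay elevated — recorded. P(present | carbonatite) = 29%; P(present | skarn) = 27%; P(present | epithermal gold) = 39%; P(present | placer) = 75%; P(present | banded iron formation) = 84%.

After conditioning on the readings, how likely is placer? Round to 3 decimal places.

Multiply each prior by the joint likelihood of the reading pattern:
  carbonatite: 0.330 × 0.63 × 0.29 = 0.060291
  skarn: 0.073 × 0.46 × 0.27 = 0.0090666
  epithermal gold: 0.303 × 0.89 × 0.39 = 0.10517
  placer: 0.109 × 0.43 × 0.75 = 0.035153
  banded iron formation: 0.185 × 0.82 × 0.84 = 0.12743
Marginal likelihood of the evidence = 0.33711.
P(placer | evidence) = 0.035153 / 0.33711 ≈ 0.104.

0.104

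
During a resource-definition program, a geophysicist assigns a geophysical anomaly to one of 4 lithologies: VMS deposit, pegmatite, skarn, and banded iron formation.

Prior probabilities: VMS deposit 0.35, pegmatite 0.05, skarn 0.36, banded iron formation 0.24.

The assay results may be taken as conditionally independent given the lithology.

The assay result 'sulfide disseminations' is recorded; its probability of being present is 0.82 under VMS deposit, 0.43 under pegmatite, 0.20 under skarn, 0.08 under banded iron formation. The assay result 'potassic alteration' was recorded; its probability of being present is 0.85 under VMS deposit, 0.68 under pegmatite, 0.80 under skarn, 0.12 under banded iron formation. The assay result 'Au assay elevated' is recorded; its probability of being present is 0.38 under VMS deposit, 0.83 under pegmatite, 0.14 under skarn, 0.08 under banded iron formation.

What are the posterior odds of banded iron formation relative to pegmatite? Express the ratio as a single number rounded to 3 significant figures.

The normalizing constant cancels in an odds ratio, so compute prior × likelihood for the two hypotheses only:
  banded iron formation: 0.24 × 0.08 × 0.12 × 0.08 = 0.00018432
  pegmatite: 0.05 × 0.43 × 0.68 × 0.83 = 0.012135
Odds(banded iron formation : pegmatite) = 0.00018432 / 0.012135 ≈ 0.0152.

0.0152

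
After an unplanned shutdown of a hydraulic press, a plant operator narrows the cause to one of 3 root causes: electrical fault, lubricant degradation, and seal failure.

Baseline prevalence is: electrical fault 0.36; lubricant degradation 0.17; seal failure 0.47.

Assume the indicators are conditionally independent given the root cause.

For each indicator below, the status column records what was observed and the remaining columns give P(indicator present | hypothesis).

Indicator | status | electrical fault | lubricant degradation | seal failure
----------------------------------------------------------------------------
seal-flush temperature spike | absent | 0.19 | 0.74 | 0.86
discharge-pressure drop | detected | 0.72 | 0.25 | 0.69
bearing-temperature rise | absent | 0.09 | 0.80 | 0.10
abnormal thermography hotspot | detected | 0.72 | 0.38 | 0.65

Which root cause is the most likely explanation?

For each hypothesis, the unnormalized posterior weight is prior × product of the indicator likelihoods (using 1 − P(present | H) for each absent indicator):
  electrical fault: 0.36 × (1 − 0.19) × 0.72 × (1 − 0.09) × 0.72 = 0.13756
  lubricant degradation: 0.17 × (1 − 0.74) × 0.25 × (1 − 0.80) × 0.38 = 0.0008398
  seal failure: 0.47 × (1 − 0.86) × 0.69 × (1 − 0.10) × 0.65 = 0.02656
The unnormalized weights sum to 0.16496.
P(electrical fault | evidence) ≈ 0.13756 / 0.16496 ≈ 0.834
P(lubricant degradation | evidence) ≈ 0.0008398 / 0.16496 ≈ 0.005
P(seal failure | evidence) ≈ 0.02656 / 0.16496 ≈ 0.161
The largest is 0.834, so electrical fault is most probable.

electrical fault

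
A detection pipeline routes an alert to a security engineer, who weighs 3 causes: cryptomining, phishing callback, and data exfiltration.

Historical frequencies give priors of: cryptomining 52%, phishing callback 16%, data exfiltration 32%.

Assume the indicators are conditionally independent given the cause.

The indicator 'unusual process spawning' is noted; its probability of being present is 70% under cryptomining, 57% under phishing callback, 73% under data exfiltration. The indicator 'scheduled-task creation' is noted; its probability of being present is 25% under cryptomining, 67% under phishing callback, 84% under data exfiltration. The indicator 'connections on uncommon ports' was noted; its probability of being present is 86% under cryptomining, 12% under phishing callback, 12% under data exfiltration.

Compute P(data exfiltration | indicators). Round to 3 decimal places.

0.216

By Bayes' rule with conditional independence, the unnormalized weight for each hypothesis is prior × ∏ likelihoods:
  cryptomining: 0.52 × 0.70 × 0.25 × 0.86 = 0.07826
  phishing callback: 0.16 × 0.57 × 0.67 × 0.12 = 0.0073325
  data exfiltration: 0.32 × 0.73 × 0.84 × 0.12 = 0.023547
The unnormalized weights sum to 0.10914.
P(data exfiltration | evidence) = 0.023547 / 0.10914 ≈ 0.216.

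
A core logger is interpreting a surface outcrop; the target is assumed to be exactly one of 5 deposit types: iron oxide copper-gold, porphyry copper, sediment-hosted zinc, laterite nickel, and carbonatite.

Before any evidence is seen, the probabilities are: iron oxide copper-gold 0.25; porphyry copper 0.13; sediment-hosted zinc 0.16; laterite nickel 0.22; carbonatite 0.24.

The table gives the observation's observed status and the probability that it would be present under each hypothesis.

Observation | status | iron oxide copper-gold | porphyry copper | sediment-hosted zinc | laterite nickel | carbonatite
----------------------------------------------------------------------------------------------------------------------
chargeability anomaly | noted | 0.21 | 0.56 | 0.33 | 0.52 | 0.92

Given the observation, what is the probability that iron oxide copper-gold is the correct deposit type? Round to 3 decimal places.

0.102

Multiply each prior by the likelihood of the observation:
  iron oxide copper-gold: 0.25 × 0.21 = 0.0525
  porphyry copper: 0.13 × 0.56 = 0.0728
  sediment-hosted zinc: 0.16 × 0.33 = 0.0528
  laterite nickel: 0.22 × 0.52 = 0.1144
  carbonatite: 0.24 × 0.92 = 0.2208
The unnormalized weights sum to 0.5133.
P(iron oxide copper-gold | evidence) = 0.0525 / 0.5133 ≈ 0.102.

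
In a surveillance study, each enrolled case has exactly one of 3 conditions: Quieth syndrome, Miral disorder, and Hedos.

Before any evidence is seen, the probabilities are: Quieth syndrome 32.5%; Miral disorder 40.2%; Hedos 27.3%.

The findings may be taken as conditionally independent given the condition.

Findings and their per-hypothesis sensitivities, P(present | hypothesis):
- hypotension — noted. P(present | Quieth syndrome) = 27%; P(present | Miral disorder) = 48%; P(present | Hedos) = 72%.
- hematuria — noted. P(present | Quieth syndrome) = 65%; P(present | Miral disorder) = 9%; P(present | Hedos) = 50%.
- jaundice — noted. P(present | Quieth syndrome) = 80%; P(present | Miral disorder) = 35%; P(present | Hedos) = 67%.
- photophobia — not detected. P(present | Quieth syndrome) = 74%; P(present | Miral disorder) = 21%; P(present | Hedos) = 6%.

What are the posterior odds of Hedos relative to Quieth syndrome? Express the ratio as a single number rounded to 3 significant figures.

The normalizing constant cancels in an odds ratio, so compute prior × likelihood for the two hypotheses only (using 1 − P(present | H) for each absent finding):
  Hedos: 0.273 × 0.72 × 0.50 × 0.67 × (1 − 0.06) = 0.061897
  Quieth syndrome: 0.325 × 0.27 × 0.65 × 0.80 × (1 − 0.74) = 0.011864
Posterior odds = 0.061897 / 0.011864 ≈ 5.22.

5.22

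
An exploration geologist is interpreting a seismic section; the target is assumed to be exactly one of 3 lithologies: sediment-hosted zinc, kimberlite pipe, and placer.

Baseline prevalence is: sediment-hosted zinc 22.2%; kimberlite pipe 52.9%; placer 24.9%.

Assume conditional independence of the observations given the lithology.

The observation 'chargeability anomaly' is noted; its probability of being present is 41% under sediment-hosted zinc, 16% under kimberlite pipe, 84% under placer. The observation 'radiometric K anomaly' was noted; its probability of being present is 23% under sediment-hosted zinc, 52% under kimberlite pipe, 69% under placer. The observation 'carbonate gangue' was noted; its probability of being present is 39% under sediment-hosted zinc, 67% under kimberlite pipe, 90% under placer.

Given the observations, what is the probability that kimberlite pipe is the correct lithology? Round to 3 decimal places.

By Bayes' rule with conditional independence, the unnormalized weight for each hypothesis is prior × ∏ likelihoods:
  sediment-hosted zinc: 0.222 × 0.41 × 0.23 × 0.39 = 0.0081645
  kimberlite pipe: 0.529 × 0.16 × 0.52 × 0.67 = 0.029489
  placer: 0.249 × 0.84 × 0.69 × 0.90 = 0.12989
Marginal likelihood of the evidence = 0.16754.
P(kimberlite pipe | evidence) = 0.029489 / 0.16754 ≈ 0.176.

0.176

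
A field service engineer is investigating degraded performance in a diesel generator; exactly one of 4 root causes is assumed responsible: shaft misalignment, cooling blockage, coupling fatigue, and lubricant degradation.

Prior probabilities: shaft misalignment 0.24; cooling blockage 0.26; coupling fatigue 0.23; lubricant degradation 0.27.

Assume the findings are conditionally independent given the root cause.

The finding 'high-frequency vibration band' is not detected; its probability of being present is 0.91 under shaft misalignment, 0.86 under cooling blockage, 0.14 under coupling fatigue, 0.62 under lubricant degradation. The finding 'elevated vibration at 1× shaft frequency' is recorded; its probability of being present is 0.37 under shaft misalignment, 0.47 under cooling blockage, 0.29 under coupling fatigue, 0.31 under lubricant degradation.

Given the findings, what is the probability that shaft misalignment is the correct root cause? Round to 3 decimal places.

0.070

Multiply each prior by the joint likelihood of the evidence pattern (using 1 − P(present | H) for each absent finding):
  shaft misalignment: 0.24 × (1 − 0.91) × 0.37 = 0.007992
  cooling blockage: 0.26 × (1 − 0.86) × 0.47 = 0.017108
  coupling fatigue: 0.23 × (1 − 0.14) × 0.29 = 0.057362
  lubricant degradation: 0.27 × (1 − 0.62) × 0.31 = 0.031806
Normalizing constant Z = 0.007992 + 0.017108 + 0.057362 + 0.031806 = 0.11427.
P(shaft misalignment | evidence) = 0.007992 / 0.11427 ≈ 0.070.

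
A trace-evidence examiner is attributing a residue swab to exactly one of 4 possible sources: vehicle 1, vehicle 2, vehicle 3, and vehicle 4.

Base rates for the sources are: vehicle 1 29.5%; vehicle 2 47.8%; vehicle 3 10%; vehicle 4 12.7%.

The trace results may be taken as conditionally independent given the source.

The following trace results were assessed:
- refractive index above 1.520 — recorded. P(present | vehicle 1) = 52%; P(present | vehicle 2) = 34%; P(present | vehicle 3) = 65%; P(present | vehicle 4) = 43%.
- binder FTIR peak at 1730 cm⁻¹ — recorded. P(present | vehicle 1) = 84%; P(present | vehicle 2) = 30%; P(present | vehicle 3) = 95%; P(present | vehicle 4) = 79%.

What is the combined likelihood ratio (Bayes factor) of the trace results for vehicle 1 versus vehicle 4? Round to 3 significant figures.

Joint likelihood of the trace result pattern under each hypothesis:
  vehicle 1: 0.52 × 0.84 = 0.4368
  vehicle 4: 0.43 × 0.79 = 0.3397
Bayes factor = 0.4368 / 0.3397 ≈ 1.29

1.29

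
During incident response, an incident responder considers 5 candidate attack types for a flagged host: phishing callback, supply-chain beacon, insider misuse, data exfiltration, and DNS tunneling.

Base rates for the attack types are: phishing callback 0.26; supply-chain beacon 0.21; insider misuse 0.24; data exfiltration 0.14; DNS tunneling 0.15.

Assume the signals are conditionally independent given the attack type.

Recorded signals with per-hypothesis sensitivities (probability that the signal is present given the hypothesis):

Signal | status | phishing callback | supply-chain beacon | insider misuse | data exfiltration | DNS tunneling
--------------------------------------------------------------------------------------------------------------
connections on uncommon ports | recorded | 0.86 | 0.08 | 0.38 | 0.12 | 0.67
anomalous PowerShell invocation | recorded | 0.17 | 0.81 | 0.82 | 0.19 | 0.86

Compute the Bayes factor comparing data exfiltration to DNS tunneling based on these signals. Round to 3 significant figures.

The Bayes factor is the ratio of the joint likelihoods of the signal pattern under the two hypotheses.
  data exfiltration: 0.12 × 0.19 = 0.0228
  DNS tunneling: 0.67 × 0.86 = 0.5762
Bayes factor = 0.0228 / 0.5762 ≈ 0.0396

0.0396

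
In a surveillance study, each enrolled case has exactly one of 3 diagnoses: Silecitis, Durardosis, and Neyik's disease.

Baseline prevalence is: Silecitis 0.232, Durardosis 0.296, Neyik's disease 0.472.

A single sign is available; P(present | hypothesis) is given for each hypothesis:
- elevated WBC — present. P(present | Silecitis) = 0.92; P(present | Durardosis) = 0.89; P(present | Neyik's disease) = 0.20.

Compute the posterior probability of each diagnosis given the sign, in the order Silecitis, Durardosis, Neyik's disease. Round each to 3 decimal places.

0.374, 0.461, 0.165

By Bayes' rule, the unnormalized weight for each hypothesis is prior × likelihood:
  Silecitis: 0.232 × 0.92 = 0.21344
  Durardosis: 0.296 × 0.89 = 0.26344
  Neyik's disease: 0.472 × 0.20 = 0.0944
Normalizing constant Z = 0.21344 + 0.26344 + 0.0944 = 0.57128.
P(Silecitis | evidence) = 0.21344 / 0.57128 ≈ 0.374
P(Durardosis | evidence) = 0.26344 / 0.57128 ≈ 0.461
P(Neyik's disease | evidence) = 0.0944 / 0.57128 ≈ 0.165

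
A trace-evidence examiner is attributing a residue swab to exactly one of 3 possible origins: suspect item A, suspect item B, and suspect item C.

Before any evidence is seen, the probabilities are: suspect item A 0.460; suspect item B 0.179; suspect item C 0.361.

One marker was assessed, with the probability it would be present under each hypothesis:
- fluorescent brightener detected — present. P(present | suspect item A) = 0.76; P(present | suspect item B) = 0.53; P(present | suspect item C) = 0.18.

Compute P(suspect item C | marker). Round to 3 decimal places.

0.128

For each hypothesis, the unnormalized posterior weight is prior × likelihood:
  suspect item A: 0.460 × 0.76 = 0.3496
  suspect item B: 0.179 × 0.53 = 0.09487
  suspect item C: 0.361 × 0.18 = 0.06498
Normalizing constant Z = 0.3496 + 0.09487 + 0.06498 = 0.50945.
P(suspect item C | evidence) = 0.06498 / 0.50945 ≈ 0.128.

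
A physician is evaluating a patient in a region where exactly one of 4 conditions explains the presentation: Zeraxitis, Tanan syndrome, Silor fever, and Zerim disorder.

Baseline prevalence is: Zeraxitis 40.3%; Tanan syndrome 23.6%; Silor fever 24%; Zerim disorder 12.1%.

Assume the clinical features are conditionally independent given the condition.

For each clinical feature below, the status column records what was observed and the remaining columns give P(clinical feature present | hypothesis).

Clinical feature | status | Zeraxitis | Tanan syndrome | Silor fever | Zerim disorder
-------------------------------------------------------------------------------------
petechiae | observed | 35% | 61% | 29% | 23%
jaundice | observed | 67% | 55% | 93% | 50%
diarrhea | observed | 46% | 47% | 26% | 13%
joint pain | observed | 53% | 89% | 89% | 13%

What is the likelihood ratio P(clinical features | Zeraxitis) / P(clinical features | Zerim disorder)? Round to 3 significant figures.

29.4

Take the product of per-clinical feature likelihoods under each hypothesis, then divide.
  Zeraxitis: 0.35 × 0.67 × 0.46 × 0.53 = 0.057171
  Zerim disorder: 0.23 × 0.50 × 0.13 × 0.13 = 0.0019435
Bayes factor = 0.057171 / 0.0019435 ≈ 29.4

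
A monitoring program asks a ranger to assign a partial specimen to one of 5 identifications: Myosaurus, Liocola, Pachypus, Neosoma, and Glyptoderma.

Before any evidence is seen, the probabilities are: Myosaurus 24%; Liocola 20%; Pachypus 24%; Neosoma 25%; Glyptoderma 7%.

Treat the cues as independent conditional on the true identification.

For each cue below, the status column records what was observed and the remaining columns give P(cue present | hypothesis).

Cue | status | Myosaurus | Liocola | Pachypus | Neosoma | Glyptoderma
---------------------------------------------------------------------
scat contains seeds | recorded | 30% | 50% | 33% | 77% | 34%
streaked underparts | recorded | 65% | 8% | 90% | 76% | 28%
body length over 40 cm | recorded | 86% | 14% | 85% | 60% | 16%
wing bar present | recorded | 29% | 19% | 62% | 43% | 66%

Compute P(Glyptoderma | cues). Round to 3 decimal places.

0.008

For each hypothesis, the unnormalized posterior weight is prior × product of the cue likelihoods:
  Myosaurus: 0.24 × 0.30 × 0.65 × 0.86 × 0.29 = 0.011672
  Liocola: 0.20 × 0.50 × 0.08 × 0.14 × 0.19 = 0.0002128
  Pachypus: 0.24 × 0.33 × 0.90 × 0.85 × 0.62 = 0.037565
  Neosoma: 0.25 × 0.77 × 0.76 × 0.60 × 0.43 = 0.037745
  Glyptoderma: 0.07 × 0.34 × 0.28 × 0.16 × 0.66 = 0.00070372
Normalizing constant Z = 0.011672 + 0.0002128 + 0.037565 + 0.037745 + 0.00070372 = 0.087898.
P(Glyptoderma | evidence) = 0.00070372 / 0.087898 ≈ 0.008.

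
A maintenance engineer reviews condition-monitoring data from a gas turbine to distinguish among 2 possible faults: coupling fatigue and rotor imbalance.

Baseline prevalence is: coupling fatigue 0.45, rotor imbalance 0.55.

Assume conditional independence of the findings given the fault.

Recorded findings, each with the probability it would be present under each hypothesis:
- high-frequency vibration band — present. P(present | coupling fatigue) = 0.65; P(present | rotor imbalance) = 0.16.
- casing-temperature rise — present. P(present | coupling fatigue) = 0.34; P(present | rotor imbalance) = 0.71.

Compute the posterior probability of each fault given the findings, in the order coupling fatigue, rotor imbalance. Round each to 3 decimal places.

By Bayes' rule with conditional independence, the unnormalized weight for each hypothesis is prior × ∏ likelihoods:
  coupling fatigue: 0.45 × 0.65 × 0.34 = 0.09945
  rotor imbalance: 0.55 × 0.16 × 0.71 = 0.06248
Normalizing constant Z = 0.09945 + 0.06248 = 0.16193.
P(coupling fatigue | evidence) = 0.09945 / 0.16193 ≈ 0.614
P(rotor imbalance | evidence) = 0.06248 / 0.16193 ≈ 0.386

0.614, 0.386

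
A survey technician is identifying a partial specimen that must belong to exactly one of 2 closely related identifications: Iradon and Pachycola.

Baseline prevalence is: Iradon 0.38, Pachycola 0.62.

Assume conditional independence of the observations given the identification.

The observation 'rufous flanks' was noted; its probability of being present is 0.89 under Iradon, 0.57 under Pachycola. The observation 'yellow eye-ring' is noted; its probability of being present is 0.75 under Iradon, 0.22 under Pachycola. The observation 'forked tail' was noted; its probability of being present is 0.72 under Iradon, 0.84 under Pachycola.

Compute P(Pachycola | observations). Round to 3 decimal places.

0.263

By Bayes' rule with conditional independence, the unnormalized weight for each hypothesis is prior × ∏ likelihoods:
  Iradon: 0.38 × 0.89 × 0.75 × 0.72 = 0.18263
  Pachycola: 0.62 × 0.57 × 0.22 × 0.84 = 0.065308
Normalizing constant Z = 0.18263 + 0.065308 = 0.24794.
P(Pachycola | evidence) = 0.065308 / 0.24794 ≈ 0.263.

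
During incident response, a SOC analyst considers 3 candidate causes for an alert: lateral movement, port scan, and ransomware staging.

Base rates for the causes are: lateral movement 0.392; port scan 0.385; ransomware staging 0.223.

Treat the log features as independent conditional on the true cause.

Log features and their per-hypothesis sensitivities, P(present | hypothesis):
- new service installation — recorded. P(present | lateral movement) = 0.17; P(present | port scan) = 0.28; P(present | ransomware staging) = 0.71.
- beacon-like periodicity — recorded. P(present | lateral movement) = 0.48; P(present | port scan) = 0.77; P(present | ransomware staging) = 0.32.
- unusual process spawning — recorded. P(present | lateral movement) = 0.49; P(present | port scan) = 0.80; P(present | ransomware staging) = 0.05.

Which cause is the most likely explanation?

Multiply each prior by the joint likelihood of the log feature pattern:
  lateral movement: 0.392 × 0.17 × 0.48 × 0.49 = 0.015674
  port scan: 0.385 × 0.28 × 0.77 × 0.80 = 0.066405
  ransomware staging: 0.223 × 0.71 × 0.32 × 0.05 = 0.0025333
Marginal likelihood of the evidence = 0.084612.
P(lateral movement | evidence) ≈ 0.015674 / 0.084612 ≈ 0.185
P(port scan | evidence) ≈ 0.066405 / 0.084612 ≈ 0.785
P(ransomware staging | evidence) ≈ 0.0025333 / 0.084612 ≈ 0.030
The largest is 0.785, so port scan is most probable.

port scan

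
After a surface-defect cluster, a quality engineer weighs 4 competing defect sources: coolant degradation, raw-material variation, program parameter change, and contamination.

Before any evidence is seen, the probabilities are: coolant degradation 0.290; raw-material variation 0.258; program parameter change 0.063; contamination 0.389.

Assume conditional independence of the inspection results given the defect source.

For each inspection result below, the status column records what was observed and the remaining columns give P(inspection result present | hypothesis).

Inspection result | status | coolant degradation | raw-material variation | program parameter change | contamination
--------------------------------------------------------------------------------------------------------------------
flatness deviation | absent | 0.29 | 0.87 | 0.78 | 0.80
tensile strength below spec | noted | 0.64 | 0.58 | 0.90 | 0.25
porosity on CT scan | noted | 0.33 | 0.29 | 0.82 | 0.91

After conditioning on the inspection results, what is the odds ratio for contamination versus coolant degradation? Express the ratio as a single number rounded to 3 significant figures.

0.407

Posterior odds equal prior odds times the likelihood ratio; only the two competing hypotheses matter (using 1 − P(present | H) for each absent inspection result).
  contamination: 0.389 × (1 − 0.80) × 0.25 × 0.91 = 0.017699
  coolant degradation: 0.290 × (1 − 0.29) × 0.64 × 0.33 = 0.043486
Odds(contamination : coolant degradation) = 0.017699 / 0.043486 ≈ 0.407.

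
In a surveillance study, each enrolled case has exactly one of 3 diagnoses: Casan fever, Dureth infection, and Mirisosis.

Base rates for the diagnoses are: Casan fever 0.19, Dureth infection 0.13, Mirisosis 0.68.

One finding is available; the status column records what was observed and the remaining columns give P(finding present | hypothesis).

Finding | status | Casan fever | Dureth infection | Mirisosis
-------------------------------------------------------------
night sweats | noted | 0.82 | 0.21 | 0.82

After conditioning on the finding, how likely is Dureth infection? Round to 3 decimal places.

0.037

By Bayes' rule, the unnormalized weight for each hypothesis is prior × likelihood:
  Casan fever: 0.19 × 0.82 = 0.1558
  Dureth infection: 0.13 × 0.21 = 0.0273
  Mirisosis: 0.68 × 0.82 = 0.5576
The unnormalized weights sum to 0.7407.
P(Dureth infection | evidence) = 0.0273 / 0.7407 ≈ 0.037.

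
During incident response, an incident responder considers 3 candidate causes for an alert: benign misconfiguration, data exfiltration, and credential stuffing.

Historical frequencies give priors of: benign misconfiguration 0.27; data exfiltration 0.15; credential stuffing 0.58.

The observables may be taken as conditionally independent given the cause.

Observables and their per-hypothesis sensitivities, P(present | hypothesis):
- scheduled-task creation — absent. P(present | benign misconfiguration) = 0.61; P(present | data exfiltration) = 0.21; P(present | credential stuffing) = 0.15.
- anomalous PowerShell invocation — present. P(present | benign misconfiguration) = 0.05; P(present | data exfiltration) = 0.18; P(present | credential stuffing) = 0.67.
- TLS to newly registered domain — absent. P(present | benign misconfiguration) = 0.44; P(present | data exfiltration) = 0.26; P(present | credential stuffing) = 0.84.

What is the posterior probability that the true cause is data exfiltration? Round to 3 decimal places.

0.221

Multiply each prior by the joint likelihood of the observable pattern (using 1 − P(present | H) for each absent observable):
  benign misconfiguration: 0.27 × (1 − 0.61) × 0.05 × (1 − 0.44) = 0.0029484
  data exfiltration: 0.15 × (1 − 0.21) × 0.18 × (1 − 0.26) = 0.015784
  credential stuffing: 0.58 × (1 − 0.15) × 0.67 × (1 − 0.84) = 0.05285
Marginal likelihood of the evidence = 0.071582.
P(data exfiltration | evidence) = 0.015784 / 0.071582 ≈ 0.221.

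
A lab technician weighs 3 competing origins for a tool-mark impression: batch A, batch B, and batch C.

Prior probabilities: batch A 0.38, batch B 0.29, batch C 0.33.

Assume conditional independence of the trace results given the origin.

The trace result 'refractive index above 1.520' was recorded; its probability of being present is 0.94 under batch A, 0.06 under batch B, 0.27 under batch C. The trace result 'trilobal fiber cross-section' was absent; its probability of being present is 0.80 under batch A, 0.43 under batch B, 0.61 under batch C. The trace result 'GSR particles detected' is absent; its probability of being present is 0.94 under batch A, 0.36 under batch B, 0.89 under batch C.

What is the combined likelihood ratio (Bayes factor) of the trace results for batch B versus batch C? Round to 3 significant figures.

1.89

The Bayes factor is the ratio of the joint likelihoods of the trace result pattern under the two hypotheses (using 1 − P(present | H) for each absent trace result).
  batch B: 0.06 × (1 − 0.43) × (1 − 0.36) = 0.021888
  batch C: 0.27 × (1 − 0.61) × (1 − 0.89) = 0.011583
Bayes factor = 0.021888 / 0.011583 ≈ 1.89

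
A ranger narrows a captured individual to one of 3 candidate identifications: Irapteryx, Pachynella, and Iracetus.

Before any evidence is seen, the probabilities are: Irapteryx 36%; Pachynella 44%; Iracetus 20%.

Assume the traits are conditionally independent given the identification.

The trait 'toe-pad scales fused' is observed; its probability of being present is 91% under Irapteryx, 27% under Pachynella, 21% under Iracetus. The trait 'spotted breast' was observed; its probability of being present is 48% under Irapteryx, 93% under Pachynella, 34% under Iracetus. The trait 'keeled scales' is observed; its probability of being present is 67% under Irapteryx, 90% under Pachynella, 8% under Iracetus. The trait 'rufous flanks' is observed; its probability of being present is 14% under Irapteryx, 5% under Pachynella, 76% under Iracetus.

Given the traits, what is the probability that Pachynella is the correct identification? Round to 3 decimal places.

0.241

By Bayes' rule with conditional independence, the unnormalized weight for each hypothesis is prior × ∏ likelihoods:
  Irapteryx: 0.36 × 0.91 × 0.48 × 0.67 × 0.14 = 0.01475
  Pachynella: 0.44 × 0.27 × 0.93 × 0.90 × 0.05 = 0.0049718
  Iracetus: 0.20 × 0.21 × 0.34 × 0.08 × 0.76 = 0.00086822
The unnormalized weights sum to 0.02059.
P(Pachynella | evidence) = 0.0049718 / 0.02059 ≈ 0.241.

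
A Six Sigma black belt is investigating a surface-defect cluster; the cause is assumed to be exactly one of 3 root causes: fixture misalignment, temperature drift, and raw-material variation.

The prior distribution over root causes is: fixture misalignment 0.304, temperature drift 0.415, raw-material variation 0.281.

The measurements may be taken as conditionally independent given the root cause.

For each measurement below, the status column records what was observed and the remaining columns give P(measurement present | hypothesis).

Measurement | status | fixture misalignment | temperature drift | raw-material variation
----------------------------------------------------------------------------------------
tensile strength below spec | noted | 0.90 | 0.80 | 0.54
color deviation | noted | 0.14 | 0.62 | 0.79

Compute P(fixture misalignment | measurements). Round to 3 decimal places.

By Bayes' rule with conditional independence, the unnormalized weight for each hypothesis is prior × ∏ likelihoods:
  fixture misalignment: 0.304 × 0.90 × 0.14 = 0.038304
  temperature drift: 0.415 × 0.80 × 0.62 = 0.20584
  raw-material variation: 0.281 × 0.54 × 0.79 = 0.11987
Normalizing constant Z = 0.038304 + 0.20584 + 0.11987 = 0.36402.
P(fixture misalignment | evidence) = 0.038304 / 0.36402 ≈ 0.105.

0.105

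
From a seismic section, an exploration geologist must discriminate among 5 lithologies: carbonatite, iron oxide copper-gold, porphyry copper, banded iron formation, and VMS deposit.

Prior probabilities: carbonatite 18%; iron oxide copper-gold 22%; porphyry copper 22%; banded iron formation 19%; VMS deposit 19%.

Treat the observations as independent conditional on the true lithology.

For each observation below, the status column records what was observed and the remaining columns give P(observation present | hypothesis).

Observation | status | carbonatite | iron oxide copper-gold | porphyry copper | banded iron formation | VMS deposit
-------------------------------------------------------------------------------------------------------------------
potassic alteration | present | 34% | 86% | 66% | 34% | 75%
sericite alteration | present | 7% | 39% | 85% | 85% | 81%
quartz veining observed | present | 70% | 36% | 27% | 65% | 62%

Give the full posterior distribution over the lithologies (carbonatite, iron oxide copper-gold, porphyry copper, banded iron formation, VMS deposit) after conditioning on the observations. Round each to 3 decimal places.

For each hypothesis, the unnormalized posterior weight is prior × product of the observation likelihoods:
  carbonatite: 0.18 × 0.34 × 0.07 × 0.70 = 0.0029988
  iron oxide copper-gold: 0.22 × 0.86 × 0.39 × 0.36 = 0.026564
  porphyry copper: 0.22 × 0.66 × 0.85 × 0.27 = 0.033323
  banded iron formation: 0.19 × 0.34 × 0.85 × 0.65 = 0.035692
  VMS deposit: 0.19 × 0.75 × 0.81 × 0.62 = 0.071564
Normalizing constant Z = 0.0029988 + 0.026564 + 0.033323 + 0.035692 + 0.071564 = 0.17014.
P(carbonatite | evidence) = 0.0029988 / 0.17014 ≈ 0.018
P(iron oxide copper-gold | evidence) = 0.026564 / 0.17014 ≈ 0.156
P(porphyry copper | evidence) = 0.033323 / 0.17014 ≈ 0.196
P(banded iron formation | evidence) = 0.035692 / 0.17014 ≈ 0.210
P(VMS deposit | evidence) = 0.071564 / 0.17014 ≈ 0.421

0.018, 0.156, 0.196, 0.210, 0.421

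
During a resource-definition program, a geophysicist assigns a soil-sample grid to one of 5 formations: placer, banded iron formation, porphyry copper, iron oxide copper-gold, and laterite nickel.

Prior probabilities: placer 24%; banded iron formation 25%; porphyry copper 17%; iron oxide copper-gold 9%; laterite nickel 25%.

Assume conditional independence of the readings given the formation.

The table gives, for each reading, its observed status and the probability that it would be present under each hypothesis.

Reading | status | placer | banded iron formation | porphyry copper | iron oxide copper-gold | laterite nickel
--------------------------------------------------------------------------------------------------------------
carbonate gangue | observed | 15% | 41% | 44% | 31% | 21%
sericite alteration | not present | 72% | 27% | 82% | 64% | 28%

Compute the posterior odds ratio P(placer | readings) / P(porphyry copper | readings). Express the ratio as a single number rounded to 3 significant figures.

Unnormalized posterior weight (prior times the reading likelihoods) for each of the two hypotheses (using 1 − P(present | H) for each absent reading):
  placer: 0.24 × 0.15 × (1 − 0.72) = 0.01008
  porphyry copper: 0.17 × 0.44 × (1 − 0.82) = 0.013464
Odds(placer : porphyry copper) = 0.01008 / 0.013464 ≈ 0.749.

0.749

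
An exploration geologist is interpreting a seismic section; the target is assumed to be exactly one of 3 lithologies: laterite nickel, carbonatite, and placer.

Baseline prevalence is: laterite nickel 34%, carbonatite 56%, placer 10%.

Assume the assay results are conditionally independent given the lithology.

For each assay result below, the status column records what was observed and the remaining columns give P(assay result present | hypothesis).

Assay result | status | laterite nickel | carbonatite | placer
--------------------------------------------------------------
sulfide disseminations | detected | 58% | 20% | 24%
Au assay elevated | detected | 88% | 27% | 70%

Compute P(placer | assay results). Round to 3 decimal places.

Multiply each prior by the joint likelihood of the assay result pattern:
  laterite nickel: 0.34 × 0.58 × 0.88 = 0.17354
  carbonatite: 0.56 × 0.20 × 0.27 = 0.03024
  placer: 0.10 × 0.24 × 0.70 = 0.0168
Marginal likelihood of the evidence = 0.22058.
P(placer | evidence) = 0.0168 / 0.22058 ≈ 0.076.

0.076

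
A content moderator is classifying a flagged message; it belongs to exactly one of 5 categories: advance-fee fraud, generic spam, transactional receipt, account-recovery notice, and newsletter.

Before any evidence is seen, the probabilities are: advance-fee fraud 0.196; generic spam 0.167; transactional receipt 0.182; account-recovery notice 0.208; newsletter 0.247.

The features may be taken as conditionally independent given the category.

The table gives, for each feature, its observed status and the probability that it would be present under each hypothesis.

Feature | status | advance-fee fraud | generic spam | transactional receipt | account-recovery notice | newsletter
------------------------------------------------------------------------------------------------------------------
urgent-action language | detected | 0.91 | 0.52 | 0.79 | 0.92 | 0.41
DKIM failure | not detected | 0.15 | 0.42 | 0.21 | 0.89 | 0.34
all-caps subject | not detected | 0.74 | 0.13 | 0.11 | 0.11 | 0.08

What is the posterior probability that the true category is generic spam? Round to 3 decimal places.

For each hypothesis, the unnormalized posterior weight is prior × product of the feature likelihoods (using 1 − P(present | H) for each absent feature):
  advance-fee fraud: 0.196 × 0.91 × (1 − 0.15) × (1 − 0.74) = 0.039418
  generic spam: 0.167 × 0.52 × (1 − 0.42) × (1 − 0.13) = 0.043819
  transactional receipt: 0.182 × 0.79 × (1 − 0.21) × (1 − 0.11) = 0.10109
  account-recovery notice: 0.208 × 0.92 × (1 − 0.89) × (1 − 0.11) = 0.018734
  newsletter: 0.247 × 0.41 × (1 − 0.34) × (1 − 0.08) = 0.061491
Marginal likelihood of the evidence = 0.26455.
P(generic spam | evidence) = 0.043819 / 0.26455 ≈ 0.166.

0.166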